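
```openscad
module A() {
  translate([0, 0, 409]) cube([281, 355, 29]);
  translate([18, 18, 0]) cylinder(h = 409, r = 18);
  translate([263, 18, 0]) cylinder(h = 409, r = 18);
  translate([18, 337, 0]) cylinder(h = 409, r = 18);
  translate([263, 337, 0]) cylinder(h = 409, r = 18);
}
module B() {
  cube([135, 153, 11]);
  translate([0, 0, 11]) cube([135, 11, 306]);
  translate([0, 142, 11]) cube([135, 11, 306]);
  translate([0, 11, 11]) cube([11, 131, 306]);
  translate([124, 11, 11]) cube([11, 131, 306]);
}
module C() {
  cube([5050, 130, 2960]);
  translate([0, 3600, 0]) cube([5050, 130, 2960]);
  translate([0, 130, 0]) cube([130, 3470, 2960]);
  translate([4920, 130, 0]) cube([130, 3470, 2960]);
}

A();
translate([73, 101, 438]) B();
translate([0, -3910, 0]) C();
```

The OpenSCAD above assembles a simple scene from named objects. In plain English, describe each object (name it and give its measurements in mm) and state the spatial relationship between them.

A is a four-legged stool. The seat is 281×355 mm, 29 mm thick, top at z = 438 mm. It stands on four round legs, each 36 mm in diameter, from z = 0 to the seat underside, each leg's axis is inset half a diameter from the nearest pair of seat edges (so the leg's bounding box is flush with the corner).

B is an open storage box with external size 135×153×317 mm and wall thickness 11 mm (the base is also 11 mm thick). The base covers the whole footprint; the four walls stand on the base, with the y-facing walls full-width and the x-facing walls fitting between their inner faces.

C is a box-shaped house frame (walls only): outside footprint 5050×3730 mm, wall height 2960 mm, wall thickness 130 mm. The two y-facing walls run the full x-width; the two x-facing walls fit between the inner faces of the y-facing walls.

The open box is on top of the stool, centred. The house frame is on the floor beside the stool on its −y side.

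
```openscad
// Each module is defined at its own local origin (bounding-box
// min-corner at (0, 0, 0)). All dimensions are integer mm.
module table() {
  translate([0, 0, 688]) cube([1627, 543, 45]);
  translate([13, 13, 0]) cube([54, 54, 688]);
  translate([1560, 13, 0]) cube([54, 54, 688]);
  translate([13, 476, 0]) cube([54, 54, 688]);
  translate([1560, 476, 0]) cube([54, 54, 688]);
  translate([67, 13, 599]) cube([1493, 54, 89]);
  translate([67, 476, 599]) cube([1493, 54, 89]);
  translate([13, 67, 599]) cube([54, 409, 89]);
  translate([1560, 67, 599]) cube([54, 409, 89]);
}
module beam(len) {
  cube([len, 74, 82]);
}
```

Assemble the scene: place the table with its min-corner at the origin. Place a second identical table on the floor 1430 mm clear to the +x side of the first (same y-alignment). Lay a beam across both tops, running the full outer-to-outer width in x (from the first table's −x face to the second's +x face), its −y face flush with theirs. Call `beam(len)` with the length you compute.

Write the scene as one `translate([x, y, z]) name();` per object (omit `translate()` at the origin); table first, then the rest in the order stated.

table();
translate([3057, 0, 0]) table();
translate([0, 0, 733]) beam(4684);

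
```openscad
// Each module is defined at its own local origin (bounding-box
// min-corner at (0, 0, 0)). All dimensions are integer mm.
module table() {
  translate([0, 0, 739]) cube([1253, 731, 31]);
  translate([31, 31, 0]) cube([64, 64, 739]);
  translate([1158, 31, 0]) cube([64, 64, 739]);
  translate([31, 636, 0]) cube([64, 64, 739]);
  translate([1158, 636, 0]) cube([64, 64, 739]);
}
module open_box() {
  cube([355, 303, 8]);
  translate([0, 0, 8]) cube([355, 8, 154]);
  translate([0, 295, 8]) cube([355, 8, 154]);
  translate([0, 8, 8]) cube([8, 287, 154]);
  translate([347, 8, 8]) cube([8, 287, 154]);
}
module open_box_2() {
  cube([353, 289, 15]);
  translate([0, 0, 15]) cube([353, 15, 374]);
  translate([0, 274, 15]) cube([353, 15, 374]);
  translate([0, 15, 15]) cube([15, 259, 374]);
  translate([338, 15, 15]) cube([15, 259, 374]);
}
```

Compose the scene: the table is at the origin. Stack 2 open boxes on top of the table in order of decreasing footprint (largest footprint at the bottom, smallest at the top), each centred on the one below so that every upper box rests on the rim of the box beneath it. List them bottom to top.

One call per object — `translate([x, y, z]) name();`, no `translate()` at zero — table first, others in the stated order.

table();
translate([449, 214, 770]) open_box();
translate([450, 221, 932]) open_box_2();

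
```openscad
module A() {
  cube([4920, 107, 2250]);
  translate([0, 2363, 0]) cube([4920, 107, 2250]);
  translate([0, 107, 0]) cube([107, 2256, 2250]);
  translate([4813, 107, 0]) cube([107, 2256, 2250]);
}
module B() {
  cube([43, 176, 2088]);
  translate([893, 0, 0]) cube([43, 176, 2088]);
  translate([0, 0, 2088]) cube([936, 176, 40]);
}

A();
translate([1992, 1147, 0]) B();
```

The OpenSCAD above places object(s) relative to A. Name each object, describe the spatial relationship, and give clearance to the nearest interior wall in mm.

Clearances: x = 1885, y = 1040; minimum 1040 mm.

A is a house frame. B is a door frame. The door frame sits inside the house frame, centred. The clearance to the nearest interior wall is 1040 mm.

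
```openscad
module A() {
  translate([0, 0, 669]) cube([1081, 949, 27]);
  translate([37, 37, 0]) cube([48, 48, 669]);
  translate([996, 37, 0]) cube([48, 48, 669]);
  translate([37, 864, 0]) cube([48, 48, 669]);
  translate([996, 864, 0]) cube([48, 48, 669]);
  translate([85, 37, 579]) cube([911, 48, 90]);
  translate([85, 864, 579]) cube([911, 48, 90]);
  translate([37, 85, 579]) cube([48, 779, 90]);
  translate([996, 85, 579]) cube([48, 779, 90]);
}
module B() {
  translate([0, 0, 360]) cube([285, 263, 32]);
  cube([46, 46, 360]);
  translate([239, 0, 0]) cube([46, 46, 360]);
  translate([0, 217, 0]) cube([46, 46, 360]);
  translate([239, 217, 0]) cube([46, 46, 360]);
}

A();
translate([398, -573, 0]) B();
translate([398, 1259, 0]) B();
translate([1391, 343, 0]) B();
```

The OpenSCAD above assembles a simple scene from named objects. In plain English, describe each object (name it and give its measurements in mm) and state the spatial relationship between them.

A is a table: top 1081 mm (x) × 949 mm (y), 27 mm thick, upper face at z = 696 mm, on four 48×48 mm square legs, each inset 37 mm from the nearest pair of top edges, running from z = 0 to the bottom of the top. Four apron rails, 48 mm thick and 90 mm tall, run between adjacent legs with their top edges flush with the underside of the top and their outer faces flush with the legs' outer faces.

B is a simple wooden stool: a rectangular seat 285 mm (x) by 263 mm (y), 32 mm thick, top face at z = 392 mm, on four square legs, each 46×46 mm in cross-section. The legs rest on z = 0, each flush with a corner of the seat.

Three stools sit around the table at the −y, +y, +x sides.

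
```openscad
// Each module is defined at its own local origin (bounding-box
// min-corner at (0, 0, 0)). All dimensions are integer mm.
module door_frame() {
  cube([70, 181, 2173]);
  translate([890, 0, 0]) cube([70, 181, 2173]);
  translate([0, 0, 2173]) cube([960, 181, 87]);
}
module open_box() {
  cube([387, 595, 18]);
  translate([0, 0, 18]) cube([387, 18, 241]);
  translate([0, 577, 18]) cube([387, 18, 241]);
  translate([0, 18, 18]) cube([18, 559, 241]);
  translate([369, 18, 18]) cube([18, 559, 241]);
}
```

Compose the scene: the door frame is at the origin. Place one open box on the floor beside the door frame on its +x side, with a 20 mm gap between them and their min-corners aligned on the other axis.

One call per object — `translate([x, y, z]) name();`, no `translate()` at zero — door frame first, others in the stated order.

door_frame();
translate([980, 0, 0]) open_box();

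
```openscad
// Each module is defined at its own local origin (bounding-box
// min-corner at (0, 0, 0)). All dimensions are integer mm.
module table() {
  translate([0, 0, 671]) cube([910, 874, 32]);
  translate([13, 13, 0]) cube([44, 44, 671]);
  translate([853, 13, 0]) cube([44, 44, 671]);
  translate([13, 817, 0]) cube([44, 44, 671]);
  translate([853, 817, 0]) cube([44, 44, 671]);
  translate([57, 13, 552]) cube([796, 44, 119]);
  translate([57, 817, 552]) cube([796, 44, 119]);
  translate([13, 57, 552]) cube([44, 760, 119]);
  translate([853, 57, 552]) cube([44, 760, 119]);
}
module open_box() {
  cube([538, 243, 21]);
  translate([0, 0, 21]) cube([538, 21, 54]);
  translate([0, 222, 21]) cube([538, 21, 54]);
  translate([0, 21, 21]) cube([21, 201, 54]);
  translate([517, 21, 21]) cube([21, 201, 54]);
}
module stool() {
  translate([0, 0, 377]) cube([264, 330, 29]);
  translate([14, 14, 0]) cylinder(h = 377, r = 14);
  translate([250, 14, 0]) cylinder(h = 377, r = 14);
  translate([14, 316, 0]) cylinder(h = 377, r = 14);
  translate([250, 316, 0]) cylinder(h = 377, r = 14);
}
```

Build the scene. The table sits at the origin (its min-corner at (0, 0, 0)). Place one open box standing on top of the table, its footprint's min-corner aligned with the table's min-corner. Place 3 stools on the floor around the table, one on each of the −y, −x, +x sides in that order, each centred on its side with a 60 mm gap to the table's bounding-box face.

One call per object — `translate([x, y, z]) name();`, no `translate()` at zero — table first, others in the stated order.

table();
translate([0, 0, 703]) open_box();
translate([323, -390, 0]) stool();
translate([-324, 272, 0]) stool();
translate([970, 272, 0]) stool();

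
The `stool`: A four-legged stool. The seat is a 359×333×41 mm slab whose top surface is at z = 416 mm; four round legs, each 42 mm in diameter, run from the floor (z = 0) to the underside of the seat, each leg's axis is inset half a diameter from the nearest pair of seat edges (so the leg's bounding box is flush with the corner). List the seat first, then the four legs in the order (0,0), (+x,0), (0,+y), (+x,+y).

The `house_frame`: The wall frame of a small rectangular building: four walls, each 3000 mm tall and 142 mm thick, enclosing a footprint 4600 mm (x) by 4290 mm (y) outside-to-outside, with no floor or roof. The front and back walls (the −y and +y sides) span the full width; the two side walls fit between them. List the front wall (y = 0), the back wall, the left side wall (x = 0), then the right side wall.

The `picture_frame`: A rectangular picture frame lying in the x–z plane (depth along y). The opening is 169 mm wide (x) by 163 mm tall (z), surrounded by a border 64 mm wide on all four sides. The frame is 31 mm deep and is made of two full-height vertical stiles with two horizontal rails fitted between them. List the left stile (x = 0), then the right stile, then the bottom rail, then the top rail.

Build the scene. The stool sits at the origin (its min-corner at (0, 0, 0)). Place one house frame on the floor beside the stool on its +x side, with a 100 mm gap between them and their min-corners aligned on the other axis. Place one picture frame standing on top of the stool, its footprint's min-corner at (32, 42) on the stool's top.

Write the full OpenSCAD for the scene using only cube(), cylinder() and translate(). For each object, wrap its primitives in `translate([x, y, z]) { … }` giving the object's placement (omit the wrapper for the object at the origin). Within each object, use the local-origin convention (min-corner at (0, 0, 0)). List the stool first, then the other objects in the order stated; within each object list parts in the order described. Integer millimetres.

translate([0, 0, 375]) cube([359, 333, 41]);
translate([21, 21, 0]) cylinder(h = 375, r = 21);
translate([338, 21, 0]) cylinder(h = 375, r = 21);
translate([21, 312, 0]) cylinder(h = 375, r = 21);
translate([338, 312, 0]) cylinder(h = 375, r = 21);
translate([459, 0, 0]) {
  cube([4600, 142, 3000]);
  translate([0, 4148, 0]) cube([4600, 142, 3000]);
  translate([0, 142, 0]) cube([142, 4006, 3000]);
  translate([4458, 142, 0]) cube([142, 4006, 3000]);
}
translate([32, 42, 416]) {
  cube([64, 31, 291]);
  translate([233, 0, 0]) cube([64, 31, 291]);
  translate([64, 0, 0]) cube([169, 31, 64]);
  translate([64, 0, 227]) cube([169, 31, 64]);
}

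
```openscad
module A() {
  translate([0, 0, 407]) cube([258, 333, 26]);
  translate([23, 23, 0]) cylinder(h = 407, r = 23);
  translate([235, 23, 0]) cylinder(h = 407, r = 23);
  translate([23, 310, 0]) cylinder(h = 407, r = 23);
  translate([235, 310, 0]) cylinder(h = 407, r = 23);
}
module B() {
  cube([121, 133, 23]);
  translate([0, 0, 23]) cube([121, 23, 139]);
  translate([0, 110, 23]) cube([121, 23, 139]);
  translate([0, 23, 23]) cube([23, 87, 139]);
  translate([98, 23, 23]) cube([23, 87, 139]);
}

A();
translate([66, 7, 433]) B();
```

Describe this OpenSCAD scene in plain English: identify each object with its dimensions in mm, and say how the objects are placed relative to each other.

A is a four-legged stool. The seat is a 258×333×26 mm slab whose top surface is at z = 433 mm; four round legs, each 46 mm in diameter, run from the floor (z = 0) to the underside of the seat, each leg's axis is inset half a diameter from the nearest pair of seat edges (so the leg's bounding box is flush with the corner).

B is an open storage box with external size 121×133×162 mm and wall thickness 23 mm (the base is also 23 mm thick). The base covers the whole footprint; the four walls stand on the base, with the y-facing walls full-width and the x-facing walls fitting between their inner faces.

The open box is on top of the stool.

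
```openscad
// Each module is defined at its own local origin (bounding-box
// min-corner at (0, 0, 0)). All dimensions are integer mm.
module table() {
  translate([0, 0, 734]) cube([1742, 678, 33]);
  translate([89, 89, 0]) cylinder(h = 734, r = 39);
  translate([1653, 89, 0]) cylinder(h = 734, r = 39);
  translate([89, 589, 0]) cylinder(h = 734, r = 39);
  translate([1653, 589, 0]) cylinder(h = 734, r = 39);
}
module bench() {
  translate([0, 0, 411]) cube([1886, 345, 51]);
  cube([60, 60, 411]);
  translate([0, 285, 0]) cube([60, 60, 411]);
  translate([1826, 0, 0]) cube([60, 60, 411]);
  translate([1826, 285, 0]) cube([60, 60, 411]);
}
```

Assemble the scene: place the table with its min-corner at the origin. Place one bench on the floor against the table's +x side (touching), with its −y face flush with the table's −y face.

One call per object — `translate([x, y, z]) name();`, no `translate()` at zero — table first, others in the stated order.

table();
translate([1742, 0, 0]) bench();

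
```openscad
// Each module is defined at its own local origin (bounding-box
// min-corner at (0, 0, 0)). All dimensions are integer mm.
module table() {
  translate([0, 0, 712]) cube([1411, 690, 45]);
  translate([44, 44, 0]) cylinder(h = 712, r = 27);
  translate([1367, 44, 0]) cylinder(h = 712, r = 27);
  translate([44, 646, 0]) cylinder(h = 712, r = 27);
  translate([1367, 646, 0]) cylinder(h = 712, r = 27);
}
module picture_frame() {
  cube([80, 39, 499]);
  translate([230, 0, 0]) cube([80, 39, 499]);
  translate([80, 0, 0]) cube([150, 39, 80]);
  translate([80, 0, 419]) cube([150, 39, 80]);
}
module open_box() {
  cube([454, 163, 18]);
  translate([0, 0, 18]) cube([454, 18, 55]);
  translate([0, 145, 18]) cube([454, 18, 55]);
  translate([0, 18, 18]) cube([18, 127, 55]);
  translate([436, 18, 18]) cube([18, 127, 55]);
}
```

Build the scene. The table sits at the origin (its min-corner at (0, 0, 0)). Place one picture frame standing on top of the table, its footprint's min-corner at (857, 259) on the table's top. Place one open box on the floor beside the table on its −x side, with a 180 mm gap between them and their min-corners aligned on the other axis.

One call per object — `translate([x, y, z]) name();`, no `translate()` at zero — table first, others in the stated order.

table();
translate([857, 259, 757]) picture_frame();
translate([-634, 0, 0]) open_box();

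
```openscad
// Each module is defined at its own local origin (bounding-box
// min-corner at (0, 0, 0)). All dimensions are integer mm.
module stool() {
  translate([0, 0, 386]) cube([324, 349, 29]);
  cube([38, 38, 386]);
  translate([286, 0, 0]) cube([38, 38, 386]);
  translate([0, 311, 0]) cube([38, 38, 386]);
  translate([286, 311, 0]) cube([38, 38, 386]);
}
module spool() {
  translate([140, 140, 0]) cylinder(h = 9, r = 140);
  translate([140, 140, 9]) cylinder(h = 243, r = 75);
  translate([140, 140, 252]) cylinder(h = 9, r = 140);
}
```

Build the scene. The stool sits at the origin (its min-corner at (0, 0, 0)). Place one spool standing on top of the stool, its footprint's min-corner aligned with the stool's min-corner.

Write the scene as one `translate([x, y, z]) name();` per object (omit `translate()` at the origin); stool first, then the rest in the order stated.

stool();
translate([0, 0, 415]) spool();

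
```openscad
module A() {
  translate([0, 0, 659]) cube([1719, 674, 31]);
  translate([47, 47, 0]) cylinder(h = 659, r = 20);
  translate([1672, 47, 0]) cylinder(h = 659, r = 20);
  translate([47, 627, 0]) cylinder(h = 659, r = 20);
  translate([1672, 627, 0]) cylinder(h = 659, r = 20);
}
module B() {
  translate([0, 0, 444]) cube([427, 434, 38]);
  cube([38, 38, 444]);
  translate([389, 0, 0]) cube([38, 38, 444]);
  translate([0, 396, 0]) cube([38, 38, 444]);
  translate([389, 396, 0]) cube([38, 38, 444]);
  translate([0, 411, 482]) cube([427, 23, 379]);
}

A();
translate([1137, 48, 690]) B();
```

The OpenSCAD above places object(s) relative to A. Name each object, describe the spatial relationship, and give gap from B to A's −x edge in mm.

A is a table. B is a chair. The chair is on top of the table. The gap from the chair to the table's −x edge is 1137 mm.

The chair's min-x is at 1137; the table's min-x is 0; gap = 1137 mm.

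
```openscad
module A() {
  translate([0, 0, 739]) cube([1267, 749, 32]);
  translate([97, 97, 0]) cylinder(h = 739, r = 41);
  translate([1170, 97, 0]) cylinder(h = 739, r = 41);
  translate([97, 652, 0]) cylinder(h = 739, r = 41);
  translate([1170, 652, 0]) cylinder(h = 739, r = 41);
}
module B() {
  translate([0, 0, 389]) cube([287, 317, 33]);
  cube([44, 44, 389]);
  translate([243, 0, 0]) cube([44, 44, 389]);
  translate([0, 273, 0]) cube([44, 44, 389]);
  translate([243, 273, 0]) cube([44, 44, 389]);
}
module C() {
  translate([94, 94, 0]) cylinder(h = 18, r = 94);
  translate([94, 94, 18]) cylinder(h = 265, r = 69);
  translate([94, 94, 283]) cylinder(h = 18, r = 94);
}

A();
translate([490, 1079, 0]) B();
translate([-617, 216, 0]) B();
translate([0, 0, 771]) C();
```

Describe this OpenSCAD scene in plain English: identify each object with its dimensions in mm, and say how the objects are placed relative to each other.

A is a table with a 1267×749 mm rectangular top, 32 mm thick, top surface at z = 771 mm, supported by four round legs of 82 mm diameter, each leg's bounding box inset 56 mm from the nearest pair of top edges, running from the floor.

B is a four-legged stool. The seat is a 287×317×33 mm slab whose top surface is at z = 422 mm; four square legs, each 44×44 mm in cross-section, run from the floor (z = 0) to the underside of the seat, each flush with a corner of the seat.

C is a spool: two coaxial disc flanges of radius 94 mm and thickness 18 mm, joined by a core cylinder of radius 69 mm and height 265 mm. The lower flange rests on z = 0 and the three cylinders share a vertical axis.

Two stools sit around the table at the +y, −x sides. The spool is on top of the table.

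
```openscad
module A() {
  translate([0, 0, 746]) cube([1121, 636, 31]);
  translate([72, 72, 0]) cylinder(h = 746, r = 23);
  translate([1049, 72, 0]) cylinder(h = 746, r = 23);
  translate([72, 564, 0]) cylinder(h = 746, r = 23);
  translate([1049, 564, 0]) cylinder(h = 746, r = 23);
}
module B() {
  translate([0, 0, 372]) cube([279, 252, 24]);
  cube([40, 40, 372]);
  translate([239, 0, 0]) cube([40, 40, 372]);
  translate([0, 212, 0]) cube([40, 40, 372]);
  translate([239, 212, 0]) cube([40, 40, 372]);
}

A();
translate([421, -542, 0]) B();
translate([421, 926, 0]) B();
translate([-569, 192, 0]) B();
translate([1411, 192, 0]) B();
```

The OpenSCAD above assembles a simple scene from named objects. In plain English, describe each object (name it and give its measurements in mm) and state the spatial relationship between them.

A is a rectangular dining table. The top is 1121×636×31 mm with its upper surface at z = 777 mm. It stands on four round legs of 46 mm diameter, each leg's bounding box inset 49 mm from the nearest pair of top edges, running from the floor to the underside of the top.

B is a four-legged stool. The seat is 279×252 mm, 24 mm thick, top at z = 396 mm. It stands on four square legs, each 40×40 mm in cross-section, from z = 0 to the seat underside, each flush with a corner of the seat.

Four stools sit around the table at the −y, +y, −x, +x sides.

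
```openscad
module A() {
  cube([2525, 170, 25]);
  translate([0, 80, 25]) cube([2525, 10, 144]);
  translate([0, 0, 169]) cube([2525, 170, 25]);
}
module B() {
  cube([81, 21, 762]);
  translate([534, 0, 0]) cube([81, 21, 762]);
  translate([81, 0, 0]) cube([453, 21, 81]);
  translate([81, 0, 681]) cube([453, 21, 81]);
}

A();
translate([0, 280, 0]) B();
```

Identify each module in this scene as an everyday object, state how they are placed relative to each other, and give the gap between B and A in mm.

A is an I-beam. B is a picture frame. The picture frame is on the floor beside the I-beam on its +y side. The gap between the picture frame and the I-beam is 110 mm.

The picture frame's nearest face is 110 mm from the I-beam's +y face.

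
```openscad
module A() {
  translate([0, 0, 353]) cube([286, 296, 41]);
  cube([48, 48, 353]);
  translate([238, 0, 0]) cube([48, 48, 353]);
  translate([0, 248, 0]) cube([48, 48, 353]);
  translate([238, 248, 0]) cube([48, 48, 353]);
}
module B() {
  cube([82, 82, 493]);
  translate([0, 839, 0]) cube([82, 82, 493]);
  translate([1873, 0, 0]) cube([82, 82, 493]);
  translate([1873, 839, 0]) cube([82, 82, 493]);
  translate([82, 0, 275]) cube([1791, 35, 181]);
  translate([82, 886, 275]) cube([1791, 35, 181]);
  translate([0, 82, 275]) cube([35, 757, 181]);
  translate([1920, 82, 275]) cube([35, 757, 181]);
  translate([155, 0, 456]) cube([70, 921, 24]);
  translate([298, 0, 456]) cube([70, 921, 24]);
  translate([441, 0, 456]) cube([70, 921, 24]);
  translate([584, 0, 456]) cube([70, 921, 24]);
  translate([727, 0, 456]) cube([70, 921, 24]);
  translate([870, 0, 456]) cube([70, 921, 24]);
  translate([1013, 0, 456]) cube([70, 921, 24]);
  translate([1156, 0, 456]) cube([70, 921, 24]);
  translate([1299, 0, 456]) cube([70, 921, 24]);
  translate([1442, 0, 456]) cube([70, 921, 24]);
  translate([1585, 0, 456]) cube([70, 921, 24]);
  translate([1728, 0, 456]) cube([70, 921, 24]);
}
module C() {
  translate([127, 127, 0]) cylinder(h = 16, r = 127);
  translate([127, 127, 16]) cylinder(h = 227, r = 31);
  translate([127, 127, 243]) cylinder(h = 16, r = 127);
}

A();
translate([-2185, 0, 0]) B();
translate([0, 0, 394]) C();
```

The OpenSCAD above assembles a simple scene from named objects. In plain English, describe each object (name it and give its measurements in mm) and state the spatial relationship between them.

A is a four-legged stool. The seat is a 286×296×41 mm slab whose top surface is at z = 394 mm; four square legs, each 48×48 mm in cross-section, run from the floor (z = 0) to the underside of the seat, each flush with a corner of the seat.

B is a bed frame 1955 mm long (x) by 921 mm wide (y). Four 82×82 mm corner posts, 493 mm tall, at the corners of the footprint. Four rails of 35 mm thickness and 181 mm height run between adjacent posts with their undersides at z = 275 mm, their outer faces flush with the outside of the frame (the two x-running rails run between the posts' inner faces; the two y-running rails run between the posts' inner faces). 12 slats, each 70 mm wide (x) and 24 mm thick, lie across the top of the two x-running rails, running the full 921 mm width of the frame in y; the slats are evenly spaced along x between the inner faces of the end posts with equal gaps (rounded down to the nearest mm) at the −x end and between each pair — any rounding remainder accumulates at the +x end.

C is a spool: two coaxial disc flanges of radius 127 mm and thickness 16 mm, joined by a core cylinder of radius 31 mm and height 227 mm. The lower flange rests on z = 0 and the three cylinders share a vertical axis.

The bed frame is on the floor beside the stool on its −x side. The spool is on top of the stool.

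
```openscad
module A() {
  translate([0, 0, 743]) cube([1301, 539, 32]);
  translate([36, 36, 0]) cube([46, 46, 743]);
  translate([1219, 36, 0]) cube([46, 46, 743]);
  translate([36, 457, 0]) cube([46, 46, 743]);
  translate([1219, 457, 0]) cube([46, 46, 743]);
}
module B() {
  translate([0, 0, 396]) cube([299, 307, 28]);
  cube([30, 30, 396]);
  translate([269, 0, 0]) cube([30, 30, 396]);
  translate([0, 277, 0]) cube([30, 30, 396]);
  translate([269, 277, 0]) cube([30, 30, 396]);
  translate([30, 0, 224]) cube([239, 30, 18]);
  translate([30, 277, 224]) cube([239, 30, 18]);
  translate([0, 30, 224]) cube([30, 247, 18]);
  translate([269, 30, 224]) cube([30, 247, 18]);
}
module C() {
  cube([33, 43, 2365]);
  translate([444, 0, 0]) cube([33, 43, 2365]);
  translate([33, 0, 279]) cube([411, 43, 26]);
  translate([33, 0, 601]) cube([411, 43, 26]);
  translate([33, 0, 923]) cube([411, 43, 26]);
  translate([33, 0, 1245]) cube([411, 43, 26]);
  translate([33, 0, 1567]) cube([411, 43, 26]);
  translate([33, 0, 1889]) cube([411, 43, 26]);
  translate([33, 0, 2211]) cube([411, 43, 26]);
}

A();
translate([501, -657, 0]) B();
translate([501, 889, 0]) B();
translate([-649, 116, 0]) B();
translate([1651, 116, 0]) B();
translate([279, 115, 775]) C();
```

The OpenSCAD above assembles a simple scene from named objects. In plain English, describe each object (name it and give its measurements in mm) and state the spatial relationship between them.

A is a rectangular dining table. The top is 1301×539×32 mm with its upper surface at z = 775 mm. It stands on four 46×46 mm square legs, each inset 36 mm from the nearest pair of top edges, running from the floor to the underside of the top.

B is a four-legged stool. The seat is 299×307 mm, 28 mm thick, top at z = 424 mm. It stands on four square legs, each 30×30 mm in cross-section, from z = 0 to the seat underside, each flush with a corner of the seat. Four stretchers, 30 mm wide and 18 mm tall, connect adjacent legs with their undersides at z = 224 mm, each running between the inner faces of the legs it joins and aligned with the legs' outer faces on the other axis.

C is a wooden ladder with two side rails of 33×43 mm section and 2365 mm height, set 477 mm apart overall. Between them run 7 rectangular rungs (43 mm deep, 26 mm thick), front faces flush with the rails' −y face. The bottom of the first rung is 279 mm above the floor and each subsequent rung is 322 mm higher than the one below.

Four stools sit around the table at the −y, +y, −x, +x sides. The ladder is on top of the table.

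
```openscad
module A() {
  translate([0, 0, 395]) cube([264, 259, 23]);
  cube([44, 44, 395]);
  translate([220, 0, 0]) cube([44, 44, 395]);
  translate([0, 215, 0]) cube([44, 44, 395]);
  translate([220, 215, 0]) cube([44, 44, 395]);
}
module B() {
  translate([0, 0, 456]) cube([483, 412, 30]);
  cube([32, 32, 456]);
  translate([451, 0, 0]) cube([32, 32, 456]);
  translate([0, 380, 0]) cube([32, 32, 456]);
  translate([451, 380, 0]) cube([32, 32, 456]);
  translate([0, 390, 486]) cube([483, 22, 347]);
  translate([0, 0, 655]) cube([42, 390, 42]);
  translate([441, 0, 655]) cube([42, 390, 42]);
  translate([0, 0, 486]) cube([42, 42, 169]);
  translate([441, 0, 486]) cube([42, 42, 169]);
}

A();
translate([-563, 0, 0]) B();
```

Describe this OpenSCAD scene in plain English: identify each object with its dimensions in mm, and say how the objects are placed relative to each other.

A is a simple wooden stool: a rectangular seat 264 mm (x) by 259 mm (y), 23 mm thick, top face at z = 418 mm, on four square legs, each 44×44 mm in cross-section. The legs rest on z = 0, each flush with a corner of the seat.

B is a chair. The seat is a 483×412×30 mm slab with its top at z = 486 mm, on four 32×32 mm corner legs (flush with the seat edges, standing on z = 0). A flat backrest 22 mm thick, 347 mm tall, spans the full seat width and rises from the seat top along its +y edge, rear face flush with the rear of the seat. Two armrests of 42×42 mm section run along each side from the seat's front edge to the front of the backrest, top faces 211 mm above the seat top and outer faces flush with the seat's x-edges; a 42×42 mm post under the front of each armrest stands on the seat at the front corner.

The chair is on the floor beside the stool on its −x side.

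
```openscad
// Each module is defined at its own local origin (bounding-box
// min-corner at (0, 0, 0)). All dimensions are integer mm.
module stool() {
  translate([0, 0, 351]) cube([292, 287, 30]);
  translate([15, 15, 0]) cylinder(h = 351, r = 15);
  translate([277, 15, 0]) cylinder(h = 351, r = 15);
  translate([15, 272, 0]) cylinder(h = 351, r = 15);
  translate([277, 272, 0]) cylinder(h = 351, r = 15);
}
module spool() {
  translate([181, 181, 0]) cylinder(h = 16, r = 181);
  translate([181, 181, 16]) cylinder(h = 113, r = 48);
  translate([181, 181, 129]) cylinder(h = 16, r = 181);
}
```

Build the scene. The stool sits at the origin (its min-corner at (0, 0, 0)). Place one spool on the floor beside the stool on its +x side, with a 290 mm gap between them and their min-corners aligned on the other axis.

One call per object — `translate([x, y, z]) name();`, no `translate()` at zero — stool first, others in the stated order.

stool();
translate([582, 0, 0]) spool();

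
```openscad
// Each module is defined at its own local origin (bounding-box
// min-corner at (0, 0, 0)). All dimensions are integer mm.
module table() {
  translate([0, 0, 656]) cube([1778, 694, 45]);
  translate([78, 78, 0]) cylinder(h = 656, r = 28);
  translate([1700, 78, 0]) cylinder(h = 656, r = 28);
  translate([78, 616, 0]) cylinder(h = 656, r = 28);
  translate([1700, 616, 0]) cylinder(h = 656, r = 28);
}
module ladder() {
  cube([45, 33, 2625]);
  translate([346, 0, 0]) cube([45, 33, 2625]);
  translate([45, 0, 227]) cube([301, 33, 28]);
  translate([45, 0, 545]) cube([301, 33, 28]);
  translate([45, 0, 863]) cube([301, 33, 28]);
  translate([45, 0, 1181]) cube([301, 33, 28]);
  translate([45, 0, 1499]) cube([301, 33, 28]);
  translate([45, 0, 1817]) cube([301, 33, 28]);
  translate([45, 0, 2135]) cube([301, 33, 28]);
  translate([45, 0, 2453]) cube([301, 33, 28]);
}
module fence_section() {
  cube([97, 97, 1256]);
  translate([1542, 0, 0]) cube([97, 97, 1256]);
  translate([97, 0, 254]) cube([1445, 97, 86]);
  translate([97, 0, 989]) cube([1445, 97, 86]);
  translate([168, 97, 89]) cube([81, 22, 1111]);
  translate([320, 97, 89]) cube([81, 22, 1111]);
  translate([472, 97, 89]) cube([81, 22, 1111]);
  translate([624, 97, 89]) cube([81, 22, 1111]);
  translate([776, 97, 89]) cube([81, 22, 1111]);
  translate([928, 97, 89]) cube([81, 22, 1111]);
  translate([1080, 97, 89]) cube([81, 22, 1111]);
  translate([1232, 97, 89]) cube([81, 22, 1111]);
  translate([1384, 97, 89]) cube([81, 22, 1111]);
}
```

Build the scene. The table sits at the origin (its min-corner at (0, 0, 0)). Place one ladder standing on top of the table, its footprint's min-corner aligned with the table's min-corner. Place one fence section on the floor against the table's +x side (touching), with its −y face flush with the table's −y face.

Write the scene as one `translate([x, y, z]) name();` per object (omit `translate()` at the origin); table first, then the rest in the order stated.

table();
translate([0, 0, 701]) ladder();
translate([1778, 0, 0]) fence_section();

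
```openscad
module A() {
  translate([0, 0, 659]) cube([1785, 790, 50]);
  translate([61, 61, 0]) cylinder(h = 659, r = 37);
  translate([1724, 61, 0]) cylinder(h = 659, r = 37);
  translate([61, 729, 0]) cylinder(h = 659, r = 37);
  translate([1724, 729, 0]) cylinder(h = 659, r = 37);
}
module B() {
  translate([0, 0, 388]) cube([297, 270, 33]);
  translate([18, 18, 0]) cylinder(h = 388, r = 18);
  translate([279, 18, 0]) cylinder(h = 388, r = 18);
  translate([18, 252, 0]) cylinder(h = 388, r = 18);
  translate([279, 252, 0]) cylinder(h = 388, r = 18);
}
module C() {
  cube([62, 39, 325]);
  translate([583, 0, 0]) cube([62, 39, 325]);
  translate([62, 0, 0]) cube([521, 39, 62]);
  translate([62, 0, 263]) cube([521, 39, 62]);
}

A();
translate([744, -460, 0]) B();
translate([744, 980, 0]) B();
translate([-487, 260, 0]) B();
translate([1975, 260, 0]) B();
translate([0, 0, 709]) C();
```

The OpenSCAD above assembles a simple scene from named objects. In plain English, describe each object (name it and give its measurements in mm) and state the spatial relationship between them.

A is a table: top 1785 mm (x) × 790 mm (y), 50 mm thick, upper face at z = 709 mm, on four round legs of 74 mm diameter, each leg's bounding box inset 24 mm from the nearest pair of top edges, running from z = 0 to the bottom of the top.

B is a four-legged stool. The seat is 297×270 mm, 33 mm thick, top at z = 421 mm. It stands on four round legs, each 36 mm in diameter, from z = 0 to the seat underside, each leg's axis is inset half a diameter from the nearest pair of seat edges (so the leg's bounding box is flush with the corner).

C is a picture frame with a 521×201 mm rectangular opening (x by z) and a uniform 62 mm border on every side. Frame depth is 39 mm along y. It is built from two vertical stiles running the full outside height and two horizontal rails spanning the gap between the stiles.

Four stools sit around the table at the −y, +y, −x, +x sides. The picture frame is on top of the table.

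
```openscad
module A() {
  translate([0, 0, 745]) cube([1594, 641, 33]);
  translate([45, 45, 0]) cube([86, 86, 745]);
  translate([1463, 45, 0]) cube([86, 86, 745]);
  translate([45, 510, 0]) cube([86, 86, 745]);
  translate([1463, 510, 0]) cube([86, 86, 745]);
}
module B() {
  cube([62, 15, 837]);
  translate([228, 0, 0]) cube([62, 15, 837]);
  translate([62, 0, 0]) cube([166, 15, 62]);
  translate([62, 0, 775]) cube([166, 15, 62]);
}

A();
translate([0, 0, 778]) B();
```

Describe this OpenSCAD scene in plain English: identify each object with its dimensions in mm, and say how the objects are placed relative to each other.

A is a table: top 1594 mm (x) × 641 mm (y), 33 mm thick, upper face at z = 778 mm, on four 86×86 mm square legs, each inset 45 mm from the nearest pair of top edges, running from z = 0 to the bottom of the top.

B is a rectangular picture frame lying in the x–z plane (depth along y). The opening is 166 mm wide (x) by 713 mm tall (z), surrounded by a border 62 mm wide on all four sides. The frame is 15 mm deep and is made of two full-height vertical stiles with two horizontal rails fitted between them.

The picture frame is on top of the table.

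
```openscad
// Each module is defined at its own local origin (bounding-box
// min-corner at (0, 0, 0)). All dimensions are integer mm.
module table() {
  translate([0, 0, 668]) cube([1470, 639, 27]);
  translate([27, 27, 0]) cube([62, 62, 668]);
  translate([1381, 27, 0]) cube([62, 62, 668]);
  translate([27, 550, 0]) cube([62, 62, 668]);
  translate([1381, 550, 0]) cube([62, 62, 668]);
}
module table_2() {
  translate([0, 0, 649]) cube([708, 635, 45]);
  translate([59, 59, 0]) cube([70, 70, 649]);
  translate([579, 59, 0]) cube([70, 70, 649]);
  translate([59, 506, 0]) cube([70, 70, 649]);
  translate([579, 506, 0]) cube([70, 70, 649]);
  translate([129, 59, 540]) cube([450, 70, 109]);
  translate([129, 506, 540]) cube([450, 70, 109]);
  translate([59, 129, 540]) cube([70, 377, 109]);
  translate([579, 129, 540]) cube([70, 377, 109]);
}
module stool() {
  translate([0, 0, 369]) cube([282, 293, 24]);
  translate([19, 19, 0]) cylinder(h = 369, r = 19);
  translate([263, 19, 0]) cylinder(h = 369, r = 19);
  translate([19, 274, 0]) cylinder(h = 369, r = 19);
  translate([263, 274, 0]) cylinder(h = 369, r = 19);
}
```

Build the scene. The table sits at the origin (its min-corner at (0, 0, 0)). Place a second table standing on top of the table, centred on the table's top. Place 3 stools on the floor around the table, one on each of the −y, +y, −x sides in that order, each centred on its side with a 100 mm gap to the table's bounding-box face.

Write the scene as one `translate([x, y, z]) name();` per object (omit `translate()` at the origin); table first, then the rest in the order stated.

table();
translate([381, 2, 695]) table_2();
translate([594, -393, 0]) stool();
translate([594, 739, 0]) stool();
translate([-382, 173, 0]) stool();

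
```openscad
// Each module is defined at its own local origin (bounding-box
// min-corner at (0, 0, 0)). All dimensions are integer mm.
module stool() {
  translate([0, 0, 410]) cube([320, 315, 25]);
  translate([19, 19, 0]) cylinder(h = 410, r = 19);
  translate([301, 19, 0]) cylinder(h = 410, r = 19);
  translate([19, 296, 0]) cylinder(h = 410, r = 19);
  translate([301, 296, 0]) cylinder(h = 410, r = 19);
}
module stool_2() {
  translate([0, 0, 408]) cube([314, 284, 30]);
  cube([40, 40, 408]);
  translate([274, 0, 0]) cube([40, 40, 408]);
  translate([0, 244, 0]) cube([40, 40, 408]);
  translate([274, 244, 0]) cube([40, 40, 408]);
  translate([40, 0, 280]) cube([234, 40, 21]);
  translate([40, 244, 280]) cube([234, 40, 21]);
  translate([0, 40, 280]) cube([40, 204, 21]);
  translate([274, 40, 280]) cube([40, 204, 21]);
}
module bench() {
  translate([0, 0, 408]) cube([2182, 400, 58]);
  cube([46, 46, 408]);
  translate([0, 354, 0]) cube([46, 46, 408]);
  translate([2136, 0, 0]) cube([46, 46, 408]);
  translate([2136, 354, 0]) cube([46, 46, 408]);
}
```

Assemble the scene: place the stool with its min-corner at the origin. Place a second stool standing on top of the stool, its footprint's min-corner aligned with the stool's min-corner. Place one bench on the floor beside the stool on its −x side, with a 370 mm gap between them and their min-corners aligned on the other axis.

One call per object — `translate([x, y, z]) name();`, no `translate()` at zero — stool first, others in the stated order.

stool();
translate([0, 0, 435]) stool_2();
translate([-2552, 0, 0]) bench();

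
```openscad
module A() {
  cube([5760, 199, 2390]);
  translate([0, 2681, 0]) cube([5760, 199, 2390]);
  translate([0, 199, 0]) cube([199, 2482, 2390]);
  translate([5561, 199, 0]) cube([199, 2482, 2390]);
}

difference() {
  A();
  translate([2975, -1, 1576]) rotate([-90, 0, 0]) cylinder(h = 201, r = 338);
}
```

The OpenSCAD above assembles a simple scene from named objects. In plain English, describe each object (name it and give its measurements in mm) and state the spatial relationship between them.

A is a box-shaped house frame (walls only): outside footprint 5760×2880 mm, wall height 2390 mm, wall thickness 199 mm. The two y-facing walls run the full x-width; the two x-facing walls fit between the inner faces of the y-facing walls.

The house frame has a circular hole of radius 338 mm through its front wall, centred at (x = 2975, z = 1576).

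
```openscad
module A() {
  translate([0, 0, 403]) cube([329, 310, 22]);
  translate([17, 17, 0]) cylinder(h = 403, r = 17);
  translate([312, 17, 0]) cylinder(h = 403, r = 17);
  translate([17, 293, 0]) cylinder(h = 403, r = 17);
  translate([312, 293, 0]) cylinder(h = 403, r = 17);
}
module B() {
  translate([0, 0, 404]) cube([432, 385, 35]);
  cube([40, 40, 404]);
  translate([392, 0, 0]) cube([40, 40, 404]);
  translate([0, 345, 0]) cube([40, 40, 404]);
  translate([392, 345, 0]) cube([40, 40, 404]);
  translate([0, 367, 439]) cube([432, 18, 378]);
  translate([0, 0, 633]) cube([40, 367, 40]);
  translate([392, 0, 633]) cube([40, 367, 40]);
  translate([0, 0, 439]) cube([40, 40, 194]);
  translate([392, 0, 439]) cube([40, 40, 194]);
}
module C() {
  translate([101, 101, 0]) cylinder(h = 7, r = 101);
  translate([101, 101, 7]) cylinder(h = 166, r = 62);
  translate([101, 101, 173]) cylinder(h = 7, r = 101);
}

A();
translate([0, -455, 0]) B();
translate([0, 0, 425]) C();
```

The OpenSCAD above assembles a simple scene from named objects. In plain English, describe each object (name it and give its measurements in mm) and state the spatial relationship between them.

A is a four-legged stool. The seat is 329×310 mm, 22 mm thick, top at z = 425 mm. It stands on four round legs, each 34 mm in diameter, from z = 0 to the seat underside, each leg's axis is inset half a diameter from the nearest pair of seat edges (so the leg's bounding box is flush with the corner).

B is a chair. The seat is a 432×385×35 mm slab with its top at z = 439 mm, on four 40×40 mm corner legs (flush with the seat edges, standing on z = 0). A flat backrest 18 mm thick, 378 mm tall, spans the full seat width and rises from the seat top along its +y edge, rear face flush with the rear of the seat. Two armrests of 40×40 mm section run along each side from the seat's front edge to the front of the backrest, top faces 234 mm above the seat top and outer faces flush with the seat's x-edges; a 40×40 mm post under the front of each armrest stands on the seat at the front corner.

C is a spool: two coaxial disc flanges of radius 101 mm and thickness 7 mm, joined by a core cylinder of radius 62 mm and height 166 mm. The lower flange rests on z = 0 and the three cylinders share a vertical axis.

The chair is on the floor beside the stool on its −y side. The spool is on top of the stool.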